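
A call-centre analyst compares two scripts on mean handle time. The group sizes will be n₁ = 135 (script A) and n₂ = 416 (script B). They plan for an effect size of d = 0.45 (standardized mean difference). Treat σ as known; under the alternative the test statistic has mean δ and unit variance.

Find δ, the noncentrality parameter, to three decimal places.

δ ≈ 4.543

The noncentrality parameter scales effect size by the design's sample-size factor: δ = d / √(1/n₁ + 1/n₂) = 0.45 / √(1/135 + 1/416) = 4.5431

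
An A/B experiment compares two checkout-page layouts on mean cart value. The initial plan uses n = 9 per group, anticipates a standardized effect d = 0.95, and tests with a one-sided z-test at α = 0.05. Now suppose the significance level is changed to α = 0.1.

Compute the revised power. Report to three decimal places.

Power ≈ 0.768

δ = d·√(n/2) = 0.95 × √(9/2) = 2.0153 (unchanged). New critical value: z_{0.1} = 1.282.
Revised power = Φ(δ − 1.282) = Φ(0.734) = 0.7684.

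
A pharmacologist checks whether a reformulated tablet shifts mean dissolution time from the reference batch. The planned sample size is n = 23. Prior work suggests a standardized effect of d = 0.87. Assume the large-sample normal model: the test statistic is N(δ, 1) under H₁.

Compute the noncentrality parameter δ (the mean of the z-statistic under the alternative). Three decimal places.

δ ≈ 4.172

δ = d·√n = 0.87 × √23 = 4.1724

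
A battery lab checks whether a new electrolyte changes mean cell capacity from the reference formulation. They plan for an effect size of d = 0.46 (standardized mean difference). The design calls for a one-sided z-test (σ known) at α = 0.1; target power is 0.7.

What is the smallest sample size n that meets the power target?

Set Φ(δ − 1.282) = 0.7; then δ − 1.282 = Φ⁻¹(0.7) = 0.524, giving δ = 1.806.
δ = d·√n ⇒ n = (δ/d)² = (1.806 / 0.46)² = 15.41.
Rounding up, n = 16.

n = 16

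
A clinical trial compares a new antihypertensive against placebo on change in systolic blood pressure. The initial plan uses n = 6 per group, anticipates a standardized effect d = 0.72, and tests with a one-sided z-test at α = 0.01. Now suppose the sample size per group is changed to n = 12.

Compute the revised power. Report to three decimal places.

Power ≈ 0.287

With n = 12 per group: δ = d·√(n/2) = 0.72 × √(12/2) = 1.7636. Critical value z_{0.01} = 2.326.
Revised power = P(Z > 2.326 − δ) = Φ(-0.563) = 0.2868.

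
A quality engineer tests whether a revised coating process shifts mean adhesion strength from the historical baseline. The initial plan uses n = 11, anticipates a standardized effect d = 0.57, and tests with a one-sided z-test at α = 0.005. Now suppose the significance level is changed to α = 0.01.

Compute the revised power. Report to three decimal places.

δ = d·√n = 0.57 × √11 = 1.8905 (unchanged). New critical value: z_{0.01} = 2.326.
Revised power = Φ(δ − 2.326) = Φ(-0.436) = 0.3315.

Power ≈ 0.331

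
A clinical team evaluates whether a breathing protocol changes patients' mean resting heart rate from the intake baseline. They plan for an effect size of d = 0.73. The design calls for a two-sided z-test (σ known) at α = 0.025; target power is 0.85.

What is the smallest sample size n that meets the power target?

For power 0.85 need Φ(δ − z_{0.0125}) = 0.85, so δ = z_{0.0125} + z_{0.15} = 2.241 + 1.036 = 3.278.
(For δ > 0 the lower-tail rejection region contributes negligibly to power, so the one-term inversion is standard.)
δ = d·√n ⇒ n = (δ/d)² = (3.278 / 0.73)² = 20.16.
Round up to the next whole unit.

n = 21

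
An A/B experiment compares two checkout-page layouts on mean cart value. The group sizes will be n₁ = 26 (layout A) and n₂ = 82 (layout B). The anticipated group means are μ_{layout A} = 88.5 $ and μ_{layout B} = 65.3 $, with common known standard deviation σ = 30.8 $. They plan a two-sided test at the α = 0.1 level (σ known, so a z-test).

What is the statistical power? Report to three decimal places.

Power ≈ 0.956

Standardized effect: d = |μ_{layout A} − μ_{layout B}| / σ = |88.5 − 65.3| / 30.8 = 0.7532
Noncentrality parameter: δ = d / √(1/n₁ + 1/n₂) = 0.7532 / √(1/26 + 1/82) = 3.3467
Two-sided α = 0.1 → critical value z_{0.05} = 1.645.
Power = Φ(δ − 1.645) + Φ(−δ − 1.645) = Φ(1.702) + Φ(-4.992) = 0.9556 + 0.0000 = 0.9556.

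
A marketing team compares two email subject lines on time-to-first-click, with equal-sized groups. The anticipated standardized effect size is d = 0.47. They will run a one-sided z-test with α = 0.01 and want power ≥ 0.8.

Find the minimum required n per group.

n = 91 per group

For power 0.8 need Φ(δ − z_{0.01}) = 0.8, so δ = z_{0.01} + z_{0.20} = 2.326 + 0.842 = 3.168.
δ = d·√(n/2) ⇒ n = 2(δ/d)² = 2 × (3.168 / 0.47)² = 90.86.
Round up to the next whole unit.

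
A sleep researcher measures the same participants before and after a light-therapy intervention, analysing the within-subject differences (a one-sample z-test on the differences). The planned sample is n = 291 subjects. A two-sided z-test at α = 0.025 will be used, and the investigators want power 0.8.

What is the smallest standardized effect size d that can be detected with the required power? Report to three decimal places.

d ≈ 0.181

Need Φ(δ − 2.241) = 0.8, so δ = 2.241 + 0.842 = 3.083.
(Lower-tail contribution to power is negligible for δ > 0.)
δ = d·√n ⇒ d = δ/√n = 3.083/√291 = 0.1807.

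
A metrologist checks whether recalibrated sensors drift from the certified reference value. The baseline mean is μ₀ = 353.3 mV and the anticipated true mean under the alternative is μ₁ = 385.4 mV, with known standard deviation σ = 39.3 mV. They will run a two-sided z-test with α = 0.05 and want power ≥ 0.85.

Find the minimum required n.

Standardized effect: d = |μ₁ − μ₀| / σ = |385.4 − 353.3| / 39.3 = 0.8168
For power 0.85 need Φ(δ − z_{0.025}) = 0.85, so δ = z_{0.025} + z_{0.15} = 1.960 + 1.036 = 2.996.
(Ignoring the negligible lower-tail rejection probability gives the usual closed-form inversion.)
δ = d·√n ⇒ n = (δ/d)² = (2.996 / 0.8168)² = 13.46.
Rounding up, n = 14.

n = 14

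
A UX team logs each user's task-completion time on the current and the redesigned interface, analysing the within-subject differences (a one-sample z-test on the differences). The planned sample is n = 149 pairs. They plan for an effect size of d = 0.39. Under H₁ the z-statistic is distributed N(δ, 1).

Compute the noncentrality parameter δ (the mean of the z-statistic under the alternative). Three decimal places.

δ ≈ 4.761

δ = d·√n = 0.39 × √149 = 4.7606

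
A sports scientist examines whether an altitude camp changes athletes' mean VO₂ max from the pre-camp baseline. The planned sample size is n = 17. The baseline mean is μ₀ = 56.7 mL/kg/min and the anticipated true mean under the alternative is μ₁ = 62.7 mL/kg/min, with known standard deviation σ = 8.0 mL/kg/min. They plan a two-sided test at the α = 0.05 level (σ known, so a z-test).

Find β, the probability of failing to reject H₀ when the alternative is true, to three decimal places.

β ≈ 0.129

Standardized effect: d = |μ₁ − μ₀| / σ = |62.7 − 56.7| / 8.0 = 0.7500
Noncentrality parameter: δ = d·√n = 0.7500 × √17 = 3.0923
Two-sided α = 0.05 → critical value z_{0.025} = 1.960.
Power = Φ(δ − 1.960) + Φ(−δ − 1.960) = Φ(1.132) + Φ(-5.052) = 0.8713 + 0.0000 = 0.8713.
Type II error: β = 1 − power = 1 − 0.8713 = 0.1287.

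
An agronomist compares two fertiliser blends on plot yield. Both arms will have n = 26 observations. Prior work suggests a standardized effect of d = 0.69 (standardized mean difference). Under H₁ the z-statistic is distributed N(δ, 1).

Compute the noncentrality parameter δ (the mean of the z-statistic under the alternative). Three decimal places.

δ ≈ 2.488

The noncentrality parameter scales effect size by the design's sample-size factor: δ = d·√(n/2) = 0.69 × √(26/2) = 2.4878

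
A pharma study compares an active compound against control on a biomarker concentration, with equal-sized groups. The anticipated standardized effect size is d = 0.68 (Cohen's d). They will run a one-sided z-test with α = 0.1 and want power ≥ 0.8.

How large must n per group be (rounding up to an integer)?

n = 20 per group

Set Φ(δ − 1.282) = 0.8; then δ − 1.282 = Φ⁻¹(0.8) = 0.842, giving δ = 2.123.
δ = d·√(n/2) ⇒ n = 2(δ/d)² = 2 × (2.123 / 0.68)² = 19.50.
Round up to the next whole unit.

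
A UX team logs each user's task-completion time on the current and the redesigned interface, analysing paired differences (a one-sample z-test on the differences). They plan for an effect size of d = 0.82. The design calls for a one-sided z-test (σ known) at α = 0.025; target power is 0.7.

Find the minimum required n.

n = 10

Set Φ(δ − 1.960) = 0.7; then δ − 1.960 = Φ⁻¹(0.7) = 0.524, giving δ = 2.484.
δ = d·√n ⇒ n = (δ/d)² = (2.484 / 0.82)² = 9.18.
Round up to the next whole unit.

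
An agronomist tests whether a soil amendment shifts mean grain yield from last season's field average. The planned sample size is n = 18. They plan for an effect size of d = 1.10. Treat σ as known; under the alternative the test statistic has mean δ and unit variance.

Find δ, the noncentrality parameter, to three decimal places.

The noncentrality parameter scales effect size by the design's sample-size factor: δ = d·√n = 1.10 × √18 = 4.6669

δ ≈ 4.667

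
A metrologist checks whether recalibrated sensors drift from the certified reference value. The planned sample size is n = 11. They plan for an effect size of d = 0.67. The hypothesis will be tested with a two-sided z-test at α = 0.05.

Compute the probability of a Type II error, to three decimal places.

Noncentrality parameter: δ = d·√n = 0.67 × √11 = 2.2221
Critical value for a two-sided test at α = 0.05: z_{α/2} = 1.960.
Power = Φ(δ − 1.960) + Φ(−δ − 1.960) = Φ(0.262) + Φ(-4.182) = 0.6034 + 0.0000 = 0.6034.
Type II error: β = 1 − power = 1 − 0.6034 = 0.3966.

β ≈ 0.397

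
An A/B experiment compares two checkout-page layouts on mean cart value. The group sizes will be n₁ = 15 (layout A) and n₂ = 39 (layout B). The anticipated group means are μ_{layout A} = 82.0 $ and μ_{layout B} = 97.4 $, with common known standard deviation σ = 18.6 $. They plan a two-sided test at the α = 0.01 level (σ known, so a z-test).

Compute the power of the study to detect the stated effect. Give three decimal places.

Power ≈ 0.559

Standardized effect: d = |μ_{layout A} − μ_{layout B}| / σ = |82.0 − 97.4| / 18.6 = 0.8280
Noncentrality parameter: δ = d / √(1/n₁ + 1/n₂) = 0.8280 / √(1/15 + 1/39) = 2.7251
Critical value for a two-sided test at α = 0.01: z_{α/2} = 2.576.
Power = Φ(δ − 2.576) + Φ(−δ − 2.576) = Φ(0.149) + Φ(-5.301) = 0.5593 + 0.0000 = 0.5593.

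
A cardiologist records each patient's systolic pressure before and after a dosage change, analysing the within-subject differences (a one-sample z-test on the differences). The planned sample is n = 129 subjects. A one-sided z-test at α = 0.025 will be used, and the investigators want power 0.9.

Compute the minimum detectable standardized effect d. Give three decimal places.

Need Φ(δ − 1.960) = 0.9, so δ = 1.960 + 1.282 = 3.242.
δ = d·√n ⇒ d = δ/√n = 3.242/√129 = 0.2854.

d ≈ 0.285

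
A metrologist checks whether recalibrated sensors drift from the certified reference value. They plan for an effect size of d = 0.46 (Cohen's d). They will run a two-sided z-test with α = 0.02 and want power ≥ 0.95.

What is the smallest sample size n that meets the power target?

n = 75

Set Φ(δ − 2.326) = 0.95; then δ − 2.326 = Φ⁻¹(0.95) = 1.645, giving δ = 3.971.
(For δ > 0 the lower-tail rejection region contributes negligibly to power, so the one-term inversion is standard.)
δ = d·√n ⇒ n = (δ/d)² = (3.971 / 0.46)² = 74.53.
Round up to the next whole unit.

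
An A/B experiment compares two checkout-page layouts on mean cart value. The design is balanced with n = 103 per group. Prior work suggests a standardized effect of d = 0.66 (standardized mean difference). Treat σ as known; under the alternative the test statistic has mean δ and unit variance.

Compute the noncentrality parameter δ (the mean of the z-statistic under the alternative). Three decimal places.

The noncentrality parameter scales effect size by the design's sample-size factor: δ = d·√(n/2) = 0.66 × √(103/2) = 4.7364

δ ≈ 4.736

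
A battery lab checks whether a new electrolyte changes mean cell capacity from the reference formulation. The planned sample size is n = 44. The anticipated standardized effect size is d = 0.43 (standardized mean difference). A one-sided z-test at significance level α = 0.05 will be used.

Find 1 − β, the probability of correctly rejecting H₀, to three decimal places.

Noncentrality parameter: δ = d·√n = 0.43 × √44 = 2.8523
Critical value for a one-sided test at α = 0.05: z_α = 1.645.
Power = P(Z > 1.645 − δ) = Φ(1.207) = 0.8864.

Power ≈ 0.886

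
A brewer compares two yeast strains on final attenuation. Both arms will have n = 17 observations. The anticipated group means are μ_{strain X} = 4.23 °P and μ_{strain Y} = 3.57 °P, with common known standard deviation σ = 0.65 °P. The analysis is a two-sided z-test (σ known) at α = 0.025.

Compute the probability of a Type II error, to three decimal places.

β ≈ 0.236

Standardized effect: d = |μ_{strain X} − μ_{strain Y}| / σ = |4.23 − 3.57| / 0.65 = 1.0154
Noncentrality parameter: δ = d·√(n/2) = 1.0154 × √(17/2) = 2.9603
Two-sided α = 0.025 → critical value z_{0.0125} = 2.241.
Power = Φ(δ − 2.241) + Φ(−δ − 2.241) = Φ(0.719) + Φ(-5.202) = 0.7639 + 0.0000 = 0.7639.
Type II error: β = 1 − power = 1 − 0.7639 = 0.2361.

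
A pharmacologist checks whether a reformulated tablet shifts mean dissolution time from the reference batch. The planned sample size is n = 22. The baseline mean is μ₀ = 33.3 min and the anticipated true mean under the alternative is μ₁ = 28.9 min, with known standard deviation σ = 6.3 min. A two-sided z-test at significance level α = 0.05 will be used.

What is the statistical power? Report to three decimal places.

Power ≈ 0.906

Standardized effect: d = |μ₁ − μ₀| / σ = |28.9 − 33.3| / 6.3 = 0.6984
Noncentrality parameter: δ = d·√n = 0.6984 × √22 = 3.2758
Critical value for a two-sided test at α = 0.05: z_{α/2} = 1.960.
Power = Φ(δ − 1.960) + Φ(−δ − 1.960) = Φ(1.316) + Φ(-5.236) = 0.9059 + 0.0000 = 0.9059.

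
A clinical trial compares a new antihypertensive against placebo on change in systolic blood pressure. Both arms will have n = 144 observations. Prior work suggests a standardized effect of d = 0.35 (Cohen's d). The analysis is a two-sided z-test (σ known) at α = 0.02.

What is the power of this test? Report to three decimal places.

Noncentrality parameter: δ = d·√(n/2) = 0.35 × √(144/2) = 2.9698
Two-sided α = 0.02 → critical value z_{0.01} = 2.326.
Power = Φ(δ − 2.326) + Φ(−δ − 2.326) = Φ(0.644) + Φ(-5.296) = 0.7401 + 0.0000 = 0.7401.

Power ≈ 0.740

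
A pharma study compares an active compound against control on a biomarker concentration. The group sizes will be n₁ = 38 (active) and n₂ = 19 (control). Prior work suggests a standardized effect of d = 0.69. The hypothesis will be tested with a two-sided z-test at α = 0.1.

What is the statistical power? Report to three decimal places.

Noncentrality parameter: δ = d / √(1/n₁ + 1/n₂) = 0.69 / √(1/38 + 1/19) = 2.4557
Critical value for a two-sided test at α = 0.1: z_{α/2} = 1.645.
Power = Φ(δ − 1.645) + Φ(−δ − 1.645) = Φ(0.811) + Φ(-4.101) = 0.7913 + 0.0000 = 0.7913.

Power ≈ 0.791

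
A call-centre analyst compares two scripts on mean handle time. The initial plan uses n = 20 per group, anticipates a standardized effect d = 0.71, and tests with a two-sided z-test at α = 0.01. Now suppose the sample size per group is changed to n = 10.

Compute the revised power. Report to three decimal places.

Power ≈ 0.162

With n = 10 per group: δ = d·√(n/2) = 0.71 × √(10/2) = 1.5876. Critical value z_{0.005} = 2.576.
Revised power = Φ(δ − 2.576) + Φ(−δ − 2.576) = Φ(-0.988) + Φ(-4.163) = 0.1615 + 0.0000 = 0.1615.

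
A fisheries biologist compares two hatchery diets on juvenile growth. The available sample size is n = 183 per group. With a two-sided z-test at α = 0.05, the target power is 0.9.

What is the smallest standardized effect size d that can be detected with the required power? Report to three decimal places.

d ≈ 0.339

Need Φ(δ − 1.960) = 0.9, so δ = 1.960 + 1.282 = 3.242.
(The second rejection-region term Φ(−δ − z_{α/2}) is negligible and dropped.)
δ = d·√(n/2) ⇒ d = δ/√(n/2) = 3.242/√(183/2) = 0.3389.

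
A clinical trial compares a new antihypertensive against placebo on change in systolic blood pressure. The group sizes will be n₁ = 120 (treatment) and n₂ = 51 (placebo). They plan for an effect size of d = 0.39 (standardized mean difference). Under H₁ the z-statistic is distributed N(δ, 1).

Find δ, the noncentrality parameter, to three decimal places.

δ ≈ 2.333

The noncentrality parameter scales effect size by the design's sample-size factor: δ = d / √(1/n₁ + 1/n₂) = 0.39 / √(1/120 + 1/51) = 2.3331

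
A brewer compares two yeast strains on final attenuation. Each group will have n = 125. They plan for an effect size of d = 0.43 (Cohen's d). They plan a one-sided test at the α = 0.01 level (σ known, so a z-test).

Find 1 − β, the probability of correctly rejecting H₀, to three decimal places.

Noncentrality parameter: δ = d·√(n/2) = 0.43 × √(125/2) = 3.3994
Critical value for a one-sided test at α = 0.01: z_α = 2.326.
Power = P(Z > 2.326 − δ) = Φ(1.073) = 0.8584.

Power ≈ 0.858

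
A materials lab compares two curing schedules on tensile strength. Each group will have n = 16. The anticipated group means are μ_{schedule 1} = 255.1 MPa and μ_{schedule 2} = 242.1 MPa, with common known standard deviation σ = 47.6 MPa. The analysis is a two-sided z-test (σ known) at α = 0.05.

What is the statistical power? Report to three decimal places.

Standardized effect: d = |μ_{schedule 1} − μ_{schedule 2}| / σ = |255.1 − 242.1| / 47.6 = 0.2731
Noncentrality parameter: δ = d·√(n/2) = 0.2731 × √(16/2) = 0.7725
Critical value for a two-sided test at α = 0.05: z_{α/2} = 1.960.
Power = Φ(δ − 1.960) + Φ(−δ − 1.960) = Φ(-1.187) + Φ(-2.732) = 0.1175 + 0.0031 = 0.1207.

Power ≈ 0.121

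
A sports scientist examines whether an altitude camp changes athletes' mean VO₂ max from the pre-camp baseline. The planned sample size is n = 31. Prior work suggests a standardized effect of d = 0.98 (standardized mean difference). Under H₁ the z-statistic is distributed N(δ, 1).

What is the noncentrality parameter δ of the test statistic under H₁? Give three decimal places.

δ = d·√n = 0.98 × √31 = 5.4564

δ ≈ 5.456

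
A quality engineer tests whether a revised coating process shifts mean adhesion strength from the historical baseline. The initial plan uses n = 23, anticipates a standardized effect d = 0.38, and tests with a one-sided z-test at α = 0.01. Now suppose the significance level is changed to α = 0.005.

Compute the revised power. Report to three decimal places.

δ = d·√n = 0.38 × √23 = 1.8224 (unchanged). New critical value: z_{0.005} = 2.576.
Revised power = Φ(δ − 2.576) = Φ(-0.753) = 0.2256.

Power ≈ 0.226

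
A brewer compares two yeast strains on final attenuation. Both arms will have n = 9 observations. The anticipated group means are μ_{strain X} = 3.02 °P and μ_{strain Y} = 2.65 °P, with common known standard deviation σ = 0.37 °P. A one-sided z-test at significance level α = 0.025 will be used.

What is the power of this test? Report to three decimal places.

Standardized effect: d = |μ_{strain X} − μ_{strain Y}| / σ = |3.02 − 2.65| / 0.37 = 1.0000
Noncentrality parameter: δ = d·√(n/2) = 1.0000 × √(9/2) = 2.1213
One-sided α = 0.025 → critical value z_{0.025} = 1.960.
Power = P(Z > 1.960 − δ) = Φ(0.161) = 0.5641.

Power ≈ 0.564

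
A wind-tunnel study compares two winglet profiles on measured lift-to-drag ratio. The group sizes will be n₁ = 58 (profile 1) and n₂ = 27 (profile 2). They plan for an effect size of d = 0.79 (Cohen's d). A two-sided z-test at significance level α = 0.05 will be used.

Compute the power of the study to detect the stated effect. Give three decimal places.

Noncentrality parameter: λ = d / √(1/n₁ + 1/n₂) = 0.79 / √(1/58 + 1/27) = 3.3909
Two-sided α = 0.05 → critical value z_{0.025} = 1.960.
Power = Φ(λ − 1.960) + Φ(−λ − 1.960) = Φ(1.431) + Φ(-5.351) = 0.9238 + 0.0000 = 0.9238.

Power ≈ 0.924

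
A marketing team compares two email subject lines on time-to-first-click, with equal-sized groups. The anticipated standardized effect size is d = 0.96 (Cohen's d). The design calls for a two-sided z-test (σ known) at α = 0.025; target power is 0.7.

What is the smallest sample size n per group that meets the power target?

For power 0.7 need Φ(δ − z_{0.0125}) = 0.7, so δ = z_{0.0125} + z_{0.30} = 2.241 + 0.524 = 2.766.
(Ignoring the negligible lower-tail rejection probability gives the usual closed-form inversion.)
δ = d·√(n/2) ⇒ n = 2(δ/d)² = 2 × (2.766 / 0.96)² = 16.60.
Round up to the next whole unit.

n = 17 per group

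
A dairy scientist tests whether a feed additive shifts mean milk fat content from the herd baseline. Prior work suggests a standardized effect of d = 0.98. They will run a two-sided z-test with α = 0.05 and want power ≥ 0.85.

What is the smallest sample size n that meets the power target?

n = 10

For power 0.85 need Φ(δ − z_{0.025}) = 0.85, so δ = z_{0.025} + z_{0.15} = 1.960 + 1.036 = 2.996.
(For δ > 0 the lower-tail rejection region contributes negligibly to power, so the one-term inversion is standard.)
δ = d·√n ⇒ n = (δ/d)² = (2.996 / 0.98)² = 9.35.
Rounding up, n = 10.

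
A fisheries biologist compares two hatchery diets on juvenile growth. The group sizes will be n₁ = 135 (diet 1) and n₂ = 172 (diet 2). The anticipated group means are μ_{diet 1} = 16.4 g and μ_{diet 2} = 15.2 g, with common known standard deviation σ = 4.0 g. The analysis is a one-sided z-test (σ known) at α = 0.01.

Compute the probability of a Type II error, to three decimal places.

β ≈ 0.389

Standardized effect: d = |μ_{diet 1} − μ_{diet 2}| / σ = |16.4 − 15.2| / 4.0 = 0.3000
Noncentrality parameter: δ = d / √(1/n₁ + 1/n₂) = 0.3000 / √(1/135 + 1/172) = 2.6091
Critical value for a one-sided test at α = 0.01: z_α = 2.326.
Power = P(Z > 2.326 − δ) = Φ(0.283) = 0.6113.
Type II error: β = 1 − power = 1 − 0.6113 = 0.3887.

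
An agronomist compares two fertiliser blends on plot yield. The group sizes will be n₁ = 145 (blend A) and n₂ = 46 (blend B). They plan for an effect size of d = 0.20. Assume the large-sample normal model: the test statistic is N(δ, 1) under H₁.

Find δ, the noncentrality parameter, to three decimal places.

δ = d / √(1/n₁ + 1/n₂) = 0.20 / √(1/145 + 1/46) = 1.1819

δ ≈ 1.182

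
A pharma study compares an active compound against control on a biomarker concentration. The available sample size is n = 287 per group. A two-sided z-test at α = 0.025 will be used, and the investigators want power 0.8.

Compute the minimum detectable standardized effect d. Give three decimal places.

Required noncentrality: δ = z_{0.0125} + z_{0.20} = 2.241 + 0.842 = 3.083.
(Lower-tail contribution to power is negligible for δ > 0.)
δ = d·√(n/2) ⇒ d = δ/√(n/2) = 3.083/√(287/2) = 0.2574.

d ≈ 0.257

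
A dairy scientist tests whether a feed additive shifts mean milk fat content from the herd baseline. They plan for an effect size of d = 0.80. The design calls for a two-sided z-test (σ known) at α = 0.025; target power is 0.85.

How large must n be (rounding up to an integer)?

For power 0.85 need Φ(δ − z_{0.0125}) = 0.85, so δ = z_{0.0125} + z_{0.15} = 2.241 + 1.036 = 3.278.
(Ignoring the negligible lower-tail rejection probability gives the usual closed-form inversion.)
δ = d·√n ⇒ n = (δ/d)² = (3.278 / 0.80)² = 16.79.
Round up to the next whole unit.

n = 17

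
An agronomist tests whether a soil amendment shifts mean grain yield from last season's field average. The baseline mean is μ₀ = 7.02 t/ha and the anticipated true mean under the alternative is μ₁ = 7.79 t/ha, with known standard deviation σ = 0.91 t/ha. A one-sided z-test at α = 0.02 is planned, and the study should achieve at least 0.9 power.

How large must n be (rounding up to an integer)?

Standardized effect: d = |μ₁ − μ₀| / σ = |7.79 − 7.02| / 0.91 = 0.8462
Set Φ(δ − 2.054) = 0.9; then δ − 2.054 = Φ⁻¹(0.9) = 1.282, giving δ = 3.335.
δ = d·√n ⇒ n = (δ/d)² = (3.335 / 0.8462)² = 15.54.
Rounding up, n = 16.

n = 16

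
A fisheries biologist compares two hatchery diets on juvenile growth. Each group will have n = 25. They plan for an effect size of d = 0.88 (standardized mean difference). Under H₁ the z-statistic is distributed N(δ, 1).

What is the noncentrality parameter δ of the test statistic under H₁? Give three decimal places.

δ ≈ 3.111

The noncentrality parameter scales effect size by the design's sample-size factor: δ = d·√(n/2) = 0.88 × √(25/2) = 3.1113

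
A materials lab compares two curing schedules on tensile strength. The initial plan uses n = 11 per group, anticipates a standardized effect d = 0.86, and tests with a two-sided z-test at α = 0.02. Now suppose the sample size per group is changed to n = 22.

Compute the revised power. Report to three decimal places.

Power ≈ 0.701

With n = 22 per group: δ = d·√(n/2) = 0.86 × √(22/2) = 2.8523. Critical value z_{0.01} = 2.326.
Revised power = Φ(δ − 2.326) + Φ(−δ − 2.326) = Φ(0.526) + Φ(-5.179) = 0.7005 + 0.0000 = 0.7005.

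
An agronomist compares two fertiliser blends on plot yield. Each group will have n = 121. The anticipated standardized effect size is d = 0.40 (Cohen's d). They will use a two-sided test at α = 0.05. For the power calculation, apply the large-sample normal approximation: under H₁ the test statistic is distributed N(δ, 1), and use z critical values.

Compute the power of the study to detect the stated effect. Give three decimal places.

Noncentrality parameter: δ = d·√(n/2) = 0.40 × √(121/2) = 3.1113
Two-sided α = 0.05 → critical value z_{0.025} = 1.960.
Power = Φ(δ − 1.960) + Φ(−δ − 1.960) = Φ(1.151) + Φ(-5.071) = 0.8752 + 0.0000 = 0.8752.

Power ≈ 0.875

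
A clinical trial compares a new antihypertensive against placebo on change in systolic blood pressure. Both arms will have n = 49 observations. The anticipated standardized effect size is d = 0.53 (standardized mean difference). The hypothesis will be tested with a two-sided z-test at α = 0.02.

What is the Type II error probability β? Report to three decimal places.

Noncentrality parameter: δ = d·√(n/2) = 0.53 × √(49/2) = 2.6234
Critical value for a two-sided test at α = 0.02: z_{α/2} = 2.326.
Power = Φ(δ − 2.326) + Φ(−δ − 2.326) = Φ(0.297) + Φ(-4.950) = 0.6168 + 0.0000 = 0.6168.
Type II error: β = 1 − power = 1 − 0.6168 = 0.3832.

β ≈ 0.383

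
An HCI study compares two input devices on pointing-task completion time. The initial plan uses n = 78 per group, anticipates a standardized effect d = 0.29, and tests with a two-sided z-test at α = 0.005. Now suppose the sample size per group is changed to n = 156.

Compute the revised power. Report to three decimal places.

Power ≈ 0.403

With n = 156 per group: δ = d·√(n/2) = 0.29 × √(156/2) = 2.5612. Critical value z_{0.0025} = 2.807.
Revised power = Φ(δ − 2.807) + Φ(−δ − 2.807) = Φ(-0.246) + Φ(-5.368) = 0.4029 + 0.0000 = 0.4029.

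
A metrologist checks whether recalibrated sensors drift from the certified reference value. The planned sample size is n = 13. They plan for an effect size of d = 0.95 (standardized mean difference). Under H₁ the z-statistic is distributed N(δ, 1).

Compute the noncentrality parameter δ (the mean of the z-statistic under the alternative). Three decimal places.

δ = d·√n = 0.95 × √13 = 3.4253

δ ≈ 3.425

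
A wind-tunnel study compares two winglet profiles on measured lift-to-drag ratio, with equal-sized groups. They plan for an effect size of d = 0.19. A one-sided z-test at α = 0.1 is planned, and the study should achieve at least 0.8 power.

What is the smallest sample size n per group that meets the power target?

n = 250 per group

For power 0.8 need Φ(δ − z_{0.1}) = 0.8, so δ = z_{0.1} + z_{0.20} = 1.282 + 0.842 = 2.123.
δ = d·√(n/2) ⇒ n = 2(δ/d)² = 2 × (2.123 / 0.19)² = 249.74.
Round up to the next whole unit.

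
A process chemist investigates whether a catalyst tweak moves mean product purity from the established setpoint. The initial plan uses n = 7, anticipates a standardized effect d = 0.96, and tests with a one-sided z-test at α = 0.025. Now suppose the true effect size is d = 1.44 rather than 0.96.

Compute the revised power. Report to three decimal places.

Power ≈ 0.968

With d = 1.44: δ = d·√n = 1.44 × √7 = 3.8099. Critical value z_{0.025} = 1.960.
Revised power = P(Z > 1.960 − δ) = Φ(1.850) = 0.9678.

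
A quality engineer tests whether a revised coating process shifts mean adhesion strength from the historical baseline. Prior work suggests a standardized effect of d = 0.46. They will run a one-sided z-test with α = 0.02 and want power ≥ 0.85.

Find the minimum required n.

n = 46

For power 0.85 need Φ(δ − z_{0.02}) = 0.85, so δ = z_{0.02} + z_{0.15} = 2.054 + 1.036 = 3.090.
δ = d·√n ⇒ n = (δ/d)² = (3.090 / 0.46)² = 45.13.
Round up to the next whole unit.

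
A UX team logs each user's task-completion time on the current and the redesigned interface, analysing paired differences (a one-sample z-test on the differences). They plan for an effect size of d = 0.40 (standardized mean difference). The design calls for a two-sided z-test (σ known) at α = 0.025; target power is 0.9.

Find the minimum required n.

For power 0.9 need Φ(δ − z_{0.0125}) = 0.9, so δ = z_{0.0125} + z_{0.10} = 2.241 + 1.282 = 3.523.
(For δ > 0 the lower-tail rejection region contributes negligibly to power, so the one-term inversion is standard.)
δ = d·√n ⇒ n = (δ/d)² = (3.523 / 0.40)² = 77.57.
Rounding up, n = 78.

n = 78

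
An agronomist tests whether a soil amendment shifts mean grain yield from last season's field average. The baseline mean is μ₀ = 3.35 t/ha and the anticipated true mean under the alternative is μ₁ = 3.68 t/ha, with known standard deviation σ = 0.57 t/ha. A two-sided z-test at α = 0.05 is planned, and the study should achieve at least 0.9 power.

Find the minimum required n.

n = 32

Standardized effect: d = |μ₁ − μ₀| / σ = |3.68 − 3.35| / 0.57 = 0.5789
For power 0.9 need Φ(δ − z_{0.025}) = 0.9, so δ = z_{0.025} + z_{0.10} = 1.960 + 1.282 = 3.242.
(For δ > 0 the lower-tail rejection region contributes negligibly to power, so the one-term inversion is standard.)
δ = d·√n ⇒ n = (δ/d)² = (3.242 / 0.5789)² = 31.35.
Rounding up, n = 32.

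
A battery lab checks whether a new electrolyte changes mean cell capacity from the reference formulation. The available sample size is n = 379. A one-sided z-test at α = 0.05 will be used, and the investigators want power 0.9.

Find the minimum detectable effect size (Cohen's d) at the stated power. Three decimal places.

Need Φ(δ − 1.645) = 0.9, so δ = 1.645 + 1.282 = 2.926.
δ = d·√n ⇒ d = δ/√n = 2.926/√379 = 0.1503.

d ≈ 0.150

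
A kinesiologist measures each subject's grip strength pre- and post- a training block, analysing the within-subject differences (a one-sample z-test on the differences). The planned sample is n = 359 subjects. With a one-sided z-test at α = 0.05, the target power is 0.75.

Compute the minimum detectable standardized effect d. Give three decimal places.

d ≈ 0.122

Required noncentrality: δ = z_{0.05} + z_{0.25} = 1.645 + 0.674 = 2.319.
δ = d·√n ⇒ d = δ/√n = 2.319/√359 = 0.1224.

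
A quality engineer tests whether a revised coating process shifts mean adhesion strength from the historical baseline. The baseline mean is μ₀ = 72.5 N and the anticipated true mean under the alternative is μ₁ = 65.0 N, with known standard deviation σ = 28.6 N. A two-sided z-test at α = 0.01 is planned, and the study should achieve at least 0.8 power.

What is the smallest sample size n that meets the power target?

Standardized effect: d = |μ₁ − μ₀| / σ = |65.0 − 72.5| / 28.6 = 0.2622
For power 0.8 need Φ(δ − z_{0.005}) = 0.8, so δ = z_{0.005} + z_{0.20} = 2.576 + 0.842 = 3.417.
(The Φ(−δ − z_{α/2}) term is vanishingly small for δ > 0 and is dropped in the standard sample-size formula.)
δ = d·√n ⇒ n = (δ/d)² = (3.417 / 0.2622)² = 169.83.
Round up to the next whole unit.

n = 170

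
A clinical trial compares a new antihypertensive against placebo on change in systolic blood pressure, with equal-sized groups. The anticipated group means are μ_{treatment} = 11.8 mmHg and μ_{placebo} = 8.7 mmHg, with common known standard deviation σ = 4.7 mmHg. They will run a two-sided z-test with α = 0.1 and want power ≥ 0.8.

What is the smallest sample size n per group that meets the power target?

n = 29 per group

Standardized effect: d = |μ_{treatment} − μ_{placebo}| / σ = |11.8 − 8.7| / 4.7 = 0.6596
For power 0.8 need Φ(δ − z_{0.05}) = 0.8, so δ = z_{0.05} + z_{0.20} = 1.645 + 0.842 = 2.486.
(The Φ(−δ − z_{α/2}) term is vanishingly small for δ > 0 and is dropped in the standard sample-size formula.)
δ = d·√(n/2) ⇒ n = 2(δ/d)² = 2 × (2.486 / 0.6596)² = 28.42.
Round up to the next whole unit.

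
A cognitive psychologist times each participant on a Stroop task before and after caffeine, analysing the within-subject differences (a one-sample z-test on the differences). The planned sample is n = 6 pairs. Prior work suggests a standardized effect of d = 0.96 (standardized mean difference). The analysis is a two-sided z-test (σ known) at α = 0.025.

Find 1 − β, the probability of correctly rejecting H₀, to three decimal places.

Power ≈ 0.544

Noncentrality parameter: λ = d·√n = 0.96 × √6 = 2.3515
Two-sided α = 0.025 → critical value z_{0.0125} = 2.241.
Power = Φ(λ − 2.241) + Φ(−λ − 2.241) = Φ(0.110) + Φ(-4.593) = 0.5438 + 0.0000 = 0.5438.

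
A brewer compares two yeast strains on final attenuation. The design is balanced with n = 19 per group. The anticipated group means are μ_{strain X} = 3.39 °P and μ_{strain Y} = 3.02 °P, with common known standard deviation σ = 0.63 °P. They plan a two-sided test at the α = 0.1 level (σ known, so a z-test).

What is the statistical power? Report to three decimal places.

Standardized effect: d = |μ_{strain X} − μ_{strain Y}| / σ = |3.39 − 3.02| / 0.63 = 0.5873
Noncentrality parameter: δ = d·√(n/2) = 0.5873 × √(19/2) = 1.8102
Two-sided α = 0.1 → critical value z_{0.05} = 1.645.
Power = Φ(δ − 1.645) + Φ(−δ − 1.645) = Φ(0.165) + Φ(-3.455) = 0.5657 + 0.0003 = 0.5659.

Power ≈ 0.566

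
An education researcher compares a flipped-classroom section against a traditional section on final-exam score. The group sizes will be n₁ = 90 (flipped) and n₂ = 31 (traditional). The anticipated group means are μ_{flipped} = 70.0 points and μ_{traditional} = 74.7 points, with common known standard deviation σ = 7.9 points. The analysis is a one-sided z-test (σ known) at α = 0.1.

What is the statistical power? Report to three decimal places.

Standardized effect: d = |μ_{flipped} − μ_{traditional}| / σ = |70.0 − 74.7| / 7.9 = 0.5949
Noncentrality parameter: δ = d / √(1/n₁ + 1/n₂) = 0.5949 / √(1/90 + 1/31) = 2.8568
Critical value for a one-sided test at α = 0.1: z_α = 1.282.
Power = Φ(δ − 1.282) = Φ(1.575) = 0.9424.

Power ≈ 0.942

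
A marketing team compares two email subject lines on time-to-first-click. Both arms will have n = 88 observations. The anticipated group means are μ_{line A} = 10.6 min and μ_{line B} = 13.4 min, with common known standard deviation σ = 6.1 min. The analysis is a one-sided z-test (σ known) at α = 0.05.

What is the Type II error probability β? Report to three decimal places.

Standardized effect: d = |μ_{line A} − μ_{line B}| / σ = |10.6 − 13.4| / 6.1 = 0.4590
Noncentrality parameter: δ = d·√(n/2) = 0.4590 × √(88/2) = 3.0448
Critical value for a one-sided test at α = 0.05: z_α = 1.645.
Power = Φ(δ − 1.645) = Φ(1.400) = 0.9192.
Type II error: β = 1 − power = 1 − 0.9192 = 0.0808.

β ≈ 0.081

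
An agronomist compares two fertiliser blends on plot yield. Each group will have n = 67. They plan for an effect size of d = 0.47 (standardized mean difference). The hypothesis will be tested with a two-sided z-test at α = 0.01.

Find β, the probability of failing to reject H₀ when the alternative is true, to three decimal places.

Noncentrality parameter: δ = d·√(n/2) = 0.47 × √(67/2) = 2.7203
Two-sided α = 0.01 → critical value z_{0.005} = 2.576.
Power = Φ(δ − 2.576) + Φ(−δ − 2.576) = Φ(0.144) + Φ(-5.296) = 0.5574 + 0.0000 = 0.5574.
Type II error: β = 1 − power = 1 − 0.5574 = 0.4426.

β ≈ 0.443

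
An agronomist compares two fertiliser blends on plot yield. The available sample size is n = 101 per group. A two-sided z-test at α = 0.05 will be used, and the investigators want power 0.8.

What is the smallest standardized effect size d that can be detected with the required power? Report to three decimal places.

Need Φ(δ − 1.960) = 0.8, so δ = 1.960 + 0.842 = 2.802.
(The second rejection-region term Φ(−δ − z_{α/2}) is negligible and dropped.)
δ = d·√(n/2) ⇒ d = δ/√(n/2) = 2.802/√(101/2) = 0.3942.

d ≈ 0.394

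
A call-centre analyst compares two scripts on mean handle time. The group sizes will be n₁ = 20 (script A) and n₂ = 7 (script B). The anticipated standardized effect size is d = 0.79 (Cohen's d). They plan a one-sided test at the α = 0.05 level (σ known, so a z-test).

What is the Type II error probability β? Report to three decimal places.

β ≈ 0.439

Noncentrality parameter: δ = d / √(1/n₁ + 1/n₂) = 0.79 / √(1/20 + 1/7) = 1.7989
Critical value for a one-sided test at α = 0.05: z_α = 1.645.
Power = Φ(δ − 1.645) = Φ(0.154) = 0.5612.
Type II error: β = 1 − power = 1 − 0.5612 = 0.4388.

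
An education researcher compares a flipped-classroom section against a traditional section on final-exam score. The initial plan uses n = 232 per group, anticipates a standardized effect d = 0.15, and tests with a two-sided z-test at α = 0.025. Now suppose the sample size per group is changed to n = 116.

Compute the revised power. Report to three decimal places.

Power ≈ 0.136

With n = 116 per group: δ = d·√(n/2) = 0.15 × √(116/2) = 1.1424. Critical value z_{0.0125} = 2.241.
Revised power = Φ(δ − 2.241) + Φ(−δ − 2.241) = Φ(-1.099) + Φ(-3.384) = 0.1359 + 0.0004 = 0.1362.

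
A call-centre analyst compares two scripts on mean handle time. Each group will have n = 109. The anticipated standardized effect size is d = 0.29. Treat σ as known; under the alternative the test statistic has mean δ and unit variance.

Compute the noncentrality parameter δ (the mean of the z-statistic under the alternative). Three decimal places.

The noncentrality parameter scales effect size by the design's sample-size factor: δ = d·√(n/2) = 0.29 × √(109/2) = 2.1409

δ ≈ 2.141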